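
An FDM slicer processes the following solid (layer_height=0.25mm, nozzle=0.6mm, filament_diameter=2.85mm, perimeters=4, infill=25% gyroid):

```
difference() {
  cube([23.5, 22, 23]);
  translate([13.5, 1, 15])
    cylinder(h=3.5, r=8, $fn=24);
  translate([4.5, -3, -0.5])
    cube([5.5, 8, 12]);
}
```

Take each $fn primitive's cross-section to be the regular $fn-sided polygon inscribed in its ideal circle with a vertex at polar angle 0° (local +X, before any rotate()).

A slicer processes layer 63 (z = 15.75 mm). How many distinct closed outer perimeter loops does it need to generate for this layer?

At z = 15.75 mm: the cube (footprint 23.5×22) is included at this height; the r=8 cylinder at (13.5, 1) gives a regular 24-gon of circumradius 8 (constant along its height); the cube at (4.5, -3) is not intersected at this z (z outside [-0.5, 11.5]); After the difference (first − rest): starting from the 23.5×22 cube, the r=8 cylinder at (13.5, 1) partially overlaps it — only the 115.25 mm² overlap (of its 198.77 mm²) is removed, clipping the outline — 1 connected region. The result has 1 disconnected region.

1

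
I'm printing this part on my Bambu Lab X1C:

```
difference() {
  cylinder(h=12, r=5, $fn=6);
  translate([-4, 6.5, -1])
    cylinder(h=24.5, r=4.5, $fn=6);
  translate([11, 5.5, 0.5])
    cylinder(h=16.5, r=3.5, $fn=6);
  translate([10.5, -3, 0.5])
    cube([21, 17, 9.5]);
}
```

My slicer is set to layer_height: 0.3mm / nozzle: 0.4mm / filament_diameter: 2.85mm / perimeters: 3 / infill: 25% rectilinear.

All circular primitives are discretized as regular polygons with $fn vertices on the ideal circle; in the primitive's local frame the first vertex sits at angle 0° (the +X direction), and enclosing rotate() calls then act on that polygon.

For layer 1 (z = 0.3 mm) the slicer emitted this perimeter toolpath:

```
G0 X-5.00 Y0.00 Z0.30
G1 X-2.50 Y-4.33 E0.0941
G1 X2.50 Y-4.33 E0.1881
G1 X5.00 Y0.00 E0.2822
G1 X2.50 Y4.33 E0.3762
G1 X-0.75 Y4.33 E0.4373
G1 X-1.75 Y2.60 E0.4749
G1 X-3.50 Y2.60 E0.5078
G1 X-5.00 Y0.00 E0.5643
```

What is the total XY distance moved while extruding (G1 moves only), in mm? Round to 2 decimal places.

Sum the Euclidean lengths of each G1 segment: total = 30.00 mm.

30.00 mm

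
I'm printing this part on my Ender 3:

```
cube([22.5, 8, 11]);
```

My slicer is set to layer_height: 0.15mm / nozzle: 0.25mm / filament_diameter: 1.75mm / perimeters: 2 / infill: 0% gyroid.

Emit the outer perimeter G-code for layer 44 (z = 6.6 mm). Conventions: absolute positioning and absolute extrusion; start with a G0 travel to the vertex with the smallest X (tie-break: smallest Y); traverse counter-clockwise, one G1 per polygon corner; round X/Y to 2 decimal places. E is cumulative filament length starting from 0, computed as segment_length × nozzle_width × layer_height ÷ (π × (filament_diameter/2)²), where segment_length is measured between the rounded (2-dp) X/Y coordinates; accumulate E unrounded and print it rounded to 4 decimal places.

G0 X0.00 Y0.00 Z6.60
G1 X22.50 Y0.00 E0.3508
G1 X22.50 Y8.00 E0.4755
G1 X0.00 Y8.00 E0.8263
G1 X0.00 Y0.00 E0.9510

At z = 6.6 mm: the cube (footprint 22.5×8) is included at this height. The outline is a single polygon with 4 vertices. Extrusion per mm of travel: 0.25 × 0.15 / (π × 0.875²) = 0.015591. Accumulating E over each segment gives final E = 0.9510.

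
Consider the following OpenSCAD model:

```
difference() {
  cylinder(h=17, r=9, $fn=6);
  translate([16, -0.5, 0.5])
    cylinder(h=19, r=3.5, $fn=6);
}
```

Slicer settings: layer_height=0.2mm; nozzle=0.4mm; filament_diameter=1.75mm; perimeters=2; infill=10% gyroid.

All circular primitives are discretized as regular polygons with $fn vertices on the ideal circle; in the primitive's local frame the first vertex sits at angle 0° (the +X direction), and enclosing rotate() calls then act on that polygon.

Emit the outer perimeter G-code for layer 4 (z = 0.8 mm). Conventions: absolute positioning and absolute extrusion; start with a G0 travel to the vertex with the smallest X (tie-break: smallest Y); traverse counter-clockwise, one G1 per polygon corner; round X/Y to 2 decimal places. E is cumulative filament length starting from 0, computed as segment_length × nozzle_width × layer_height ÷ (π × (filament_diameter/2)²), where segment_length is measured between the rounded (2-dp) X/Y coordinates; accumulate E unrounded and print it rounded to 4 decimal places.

At z = 0.8 mm: the cylinder: section is a regular 6-gon, circumradius r=9; the r=3.5 cylinder at (16, -0.5) gives a regular 6-gon of circumradius 3.5 (constant along its height); After the difference (first − rest): starting from the r=9 cylinder, the r=3.5 cylinder at (16, -0.5) misses the remaining region (no effect) — 1 connected region. The outline is a single polygon with 6 vertices. Extrusion per mm of travel: 0.4 × 0.2 / (π × 0.875²) = 0.033260. Accumulating E over each segment gives final E = 1.7956.

G0 X-9.00 Y0.00 Z0.80
G1 X-4.50 Y-7.79 E0.2992
G1 X4.50 Y-7.79 E0.5986
G1 X9.00 Y0.00 E0.8978
G1 X4.50 Y7.79 E1.1970
G1 X-4.50 Y7.79 E1.4963
G1 X-9.00 Y0.00 E1.7956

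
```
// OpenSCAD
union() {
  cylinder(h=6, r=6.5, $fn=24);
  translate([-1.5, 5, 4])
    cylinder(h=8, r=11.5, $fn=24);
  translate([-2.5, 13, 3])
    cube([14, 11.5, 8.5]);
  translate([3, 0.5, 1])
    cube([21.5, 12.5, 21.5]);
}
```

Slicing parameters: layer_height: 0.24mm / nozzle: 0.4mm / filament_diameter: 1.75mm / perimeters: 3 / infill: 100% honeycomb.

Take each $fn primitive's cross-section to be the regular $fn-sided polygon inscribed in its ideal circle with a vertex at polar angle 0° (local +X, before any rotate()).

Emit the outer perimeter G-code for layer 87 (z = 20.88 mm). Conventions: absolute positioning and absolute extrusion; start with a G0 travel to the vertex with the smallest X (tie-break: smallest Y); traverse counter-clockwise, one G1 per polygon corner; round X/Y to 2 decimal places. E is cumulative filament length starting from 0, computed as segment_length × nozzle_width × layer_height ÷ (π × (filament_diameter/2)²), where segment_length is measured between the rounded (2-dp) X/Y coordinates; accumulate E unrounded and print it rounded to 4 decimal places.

G0 X3.00 Y0.50 Z20.88
G1 X24.50 Y0.50 E0.8581
G1 X24.50 Y13.00 E1.3570
G1 X3.00 Y13.00 E2.2151
G1 X3.00 Y0.50 E2.7140

At z = 20.88 mm: the cylinder is not intersected at this z (z outside [0, 6]); the cylinder at (-1.5, 5) is not intersected at this z (z outside [4, 12]); the cube at (-2.5, 13) is not intersected at this z (z outside [3, 11.5]); the 21.5×12.5 cube at (3, 0.5) contributes its full rectangle; Merging all regions: only the 21.5×12.5 cube at (3, 0.5) is present, so the union is just that shape — 1 connected region. The outline is a single polygon with 4 vertices. Extrusion per mm of travel: 0.4 × 0.24 / (π × 0.875²) = 0.039912. Accumulating E over each segment gives final E = 2.7140.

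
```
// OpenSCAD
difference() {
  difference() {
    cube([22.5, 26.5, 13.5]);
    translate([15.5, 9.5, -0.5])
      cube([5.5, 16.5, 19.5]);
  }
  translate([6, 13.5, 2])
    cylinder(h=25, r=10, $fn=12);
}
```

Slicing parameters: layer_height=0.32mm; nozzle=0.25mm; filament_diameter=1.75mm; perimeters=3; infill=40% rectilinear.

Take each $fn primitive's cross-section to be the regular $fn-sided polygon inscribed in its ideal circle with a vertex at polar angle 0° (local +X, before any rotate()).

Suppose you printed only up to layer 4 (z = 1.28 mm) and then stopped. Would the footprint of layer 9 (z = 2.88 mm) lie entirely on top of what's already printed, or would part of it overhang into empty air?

entirely on top

Compare the two slices. At z = 1.28: the cube is present — its section is the full 22.5×26.5 rectangle (area 596.25 mm²); the cube at (15.5, 9.5) is present — its section is the full 5.5×16.5 rectangle (area 90.75 mm²); Taking the first minus the rest: starting from the 22.5×26.5 cube (596.25 mm²), the 5.5×16.5 cube at (15.5, 9.5) lies wholly inside it (removes its full 90.75 mm² and its 44.00 mm outline becomes a hole wall) — area = 505.50 mm²; the cylinder at (6, 13.5) does not reach this height (z outside [2, 27]); After the difference (first − rest): none of the subtracted shapes is present at this height, so that combined region is unchanged — area = 505.50 mm². At z = 2.88: the cube is present — its section is the full 22.5×26.5 rectangle (area 596.25 mm²); the cube at (15.5, 9.5) (footprint 5.5×16.5) is included at this height (area 90.75 mm²); After the difference (first − rest): starting from the 22.5×26.5 cube (596.25 mm²), the 5.5×16.5 cube at (15.5, 9.5) lies wholly inside it (removes its full 90.75 mm² and its 44.00 mm outline becomes a hole wall) — area = 505.50 mm²; the r=10 cylinder at (6, 13.5) gives a regular 12-gon of circumradius 10 (constant along its height) (area = (12/2)·10.000²·sin(360°/12) = 300.00 mm²); After the difference (first − rest): starting from that combined region (505.50 mm²), the r=10 cylinder at (6, 13.5) partially overlaps it — only the 258.69 mm² overlap (of its 300.00 mm²) is removed, clipping the outline — area = 246.81 mm². Checking containment: the cross-section at z = 2.88 is a subset of the cross-section at z = 1.28.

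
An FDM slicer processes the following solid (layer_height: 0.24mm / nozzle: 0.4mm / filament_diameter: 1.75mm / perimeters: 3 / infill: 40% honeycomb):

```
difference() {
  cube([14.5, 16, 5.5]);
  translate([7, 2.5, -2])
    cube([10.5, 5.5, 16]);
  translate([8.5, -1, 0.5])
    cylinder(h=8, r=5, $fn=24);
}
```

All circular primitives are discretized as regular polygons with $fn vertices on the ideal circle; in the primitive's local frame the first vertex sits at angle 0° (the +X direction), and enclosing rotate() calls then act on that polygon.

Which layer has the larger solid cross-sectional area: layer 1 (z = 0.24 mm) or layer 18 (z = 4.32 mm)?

layer 1 (z = 0.24 mm)

Layer 1 (z = 0.24): the cube is present — its section is the full 14.5×16 rectangle (area 232.00 mm²); the 10.5×5.5 cube at (7, 2.5) contributes its full rectangle (area 57.75 mm²); the cylinder at (8.5, -1) is not intersected at this z (z outside [0.5, 8.5]); After the difference (first − rest): starting from the 14.5×16 cube (232.00 mm²), the 10.5×5.5 cube at (7, 2.5) partially overlaps it — only the 41.25 mm² overlap (of its 57.75 mm²) is removed, clipping the outline — area = 190.75 mm². So its area = 190.75 mm². Layer 18 (z = 4.32): the cube is present — its section is the full 14.5×16 rectangle (area 232.00 mm²); the 10.5×5.5 cube at (7, 2.5) contributes its full rectangle (area 57.75 mm²); the r=5 cylinder at (8.5, -1) contributes a regular 24-gon of circumradius 5 (area = (24/2)·5.000²·sin(360°/24) = 77.65 mm²); After the difference (first − rest): starting from the 14.5×16 cube (232.00 mm²), the 10.5×5.5 cube at (7, 2.5) partially overlaps it — only the 41.25 mm² overlap (of its 57.75 mm²) is removed, clipping the outline; the r=5 cylinder at (8.5, -1) partially overlaps it — only the 23.28 mm² overlap (of its 77.65 mm²) is removed, clipping the outline — area = 167.47 mm². So its area = 167.47 mm². Layer 1 is larger (190.75 vs 167.47 mm²).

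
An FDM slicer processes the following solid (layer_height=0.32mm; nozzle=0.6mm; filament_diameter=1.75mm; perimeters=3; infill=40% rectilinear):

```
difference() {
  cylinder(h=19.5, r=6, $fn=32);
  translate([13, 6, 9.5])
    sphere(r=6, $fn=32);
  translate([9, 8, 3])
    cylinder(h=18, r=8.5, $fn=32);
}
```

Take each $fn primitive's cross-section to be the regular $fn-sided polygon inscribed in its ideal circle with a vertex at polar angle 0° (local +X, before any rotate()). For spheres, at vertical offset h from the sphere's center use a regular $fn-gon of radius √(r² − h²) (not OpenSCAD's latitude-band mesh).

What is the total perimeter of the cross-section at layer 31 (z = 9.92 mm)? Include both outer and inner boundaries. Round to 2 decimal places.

At z = 9.92 mm: the r=6 cylinder gives a regular 32-gon of circumradius 6 (constant along its height) (perimeter = 2·32·6.000·sin(180°/32) = 37.64 mm); the r=6 sphere at (13, 6) slices to a regular 32-gon of circumradius 5.985 (√(r²−h²) with h=0.42 from center) (perimeter = 2·32·5.985·sin(180°/32) = 37.55 mm); the cylinder at (9, 8): section is a regular 32-gon, circumradius r=8.5 (perimeter = 2·32·8.500·sin(180°/32) = 53.32 mm); Taking the first minus the rest: starting from the r=6 cylinder, the r=6 sphere at (13, 6) misses the remaining region (no effect); the r=8.5 cylinder at (9, 8) partially overlaps it — only the 12.84 mm² overlap (of its 225.52 mm²) is removed, clipping the outline — boundary = 37.25 mm. Overall, the cross-section is a single solid region. Total boundary length (outer) = 37.25 mm.

37.25 mm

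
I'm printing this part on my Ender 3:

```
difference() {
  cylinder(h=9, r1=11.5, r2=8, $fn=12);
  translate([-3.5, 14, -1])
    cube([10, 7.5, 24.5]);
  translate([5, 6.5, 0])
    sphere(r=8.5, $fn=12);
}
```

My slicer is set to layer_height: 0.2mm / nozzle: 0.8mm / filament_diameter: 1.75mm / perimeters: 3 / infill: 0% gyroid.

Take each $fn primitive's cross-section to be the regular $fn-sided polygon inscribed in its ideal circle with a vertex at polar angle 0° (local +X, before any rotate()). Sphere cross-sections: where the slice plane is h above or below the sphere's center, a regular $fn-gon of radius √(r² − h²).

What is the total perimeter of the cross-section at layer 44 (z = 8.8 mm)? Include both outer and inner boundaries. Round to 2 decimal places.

At z = 8.8 mm: the cone (r1=11.5→r2=8) has section circumradius 8.078 here — a regular 12-gon (perimeter = 2·12·8.078·sin(180°/12) = 50.18 mm); the cube at (-3.5, 14) (footprint 10×7.5) is included at this height (perimeter 35.00 mm); the sphere at (5, 6.5) does not reach this height (|z−center|=8.800 > r=8.5); Subtracting the remaining from the first: starting from the cone, the 10×7.5 cube at (-3.5, 14) misses the remaining region (no effect) — boundary = 50.18 mm. Overall, the cross-section is a single solid region. Total boundary length (outer) = 50.18 mm.

50.18 mm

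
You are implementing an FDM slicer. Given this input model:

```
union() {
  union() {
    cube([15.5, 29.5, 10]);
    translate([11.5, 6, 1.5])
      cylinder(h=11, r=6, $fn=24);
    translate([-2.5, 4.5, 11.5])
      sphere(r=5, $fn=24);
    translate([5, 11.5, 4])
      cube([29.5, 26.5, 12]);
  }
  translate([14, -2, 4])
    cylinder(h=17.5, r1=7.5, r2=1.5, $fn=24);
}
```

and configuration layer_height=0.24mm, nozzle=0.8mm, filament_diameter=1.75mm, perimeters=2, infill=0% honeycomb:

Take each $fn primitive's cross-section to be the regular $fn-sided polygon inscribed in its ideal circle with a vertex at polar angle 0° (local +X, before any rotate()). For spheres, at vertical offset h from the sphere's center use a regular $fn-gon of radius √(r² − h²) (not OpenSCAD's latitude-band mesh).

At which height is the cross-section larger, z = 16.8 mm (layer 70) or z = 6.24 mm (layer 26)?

Layer 70 (z = 16.8): the cube is absent (z outside [0, 10]); the cylinder at (11.5, 6) does not reach this height (z outside [1.5, 12.5]); the sphere at (-2.5, 4.5) does not reach this height (|z−center|=5.300 > r=5); the cube at (5, 11.5) is not intersected at this z (z outside [4, 16]); Taking the union: nothing is present at this height; the cone at (14, -2) (r1=7.5→r2=1.5) has section circumradius 3.111 here — a regular 24-gon (area = (24/2)·3.111²·sin(360°/24) = 30.07 mm²); Combining (union): only the cone at (14, -2) is present, so the union is just that shape — area = 30.07 mm². So its area = 30.07 mm². Layer 26 (z = 6.24): the cube is present — its section is the full 15.5×29.5 rectangle (area 457.25 mm²); the cylinder at (11.5, 6): section is a regular 24-gon, circumradius r=6 (area = (24/2)·6.000²·sin(360°/24) = 111.81 mm²); the sphere at (-2.5, 4.5) is not intersected at this z (|z−center|=5.260 > r=5); the 29.5×26.5 cube at (5, 11.5) contributes its full rectangle (area 781.75 mm²); Taking the union: the regions partially overlap — summed areas 1350.81 mm² minus the doubly-counted overlap 288.75 mm² gives 1062.06 mm² — area = 1062.06 mm²; the cone at (14, -2) (r1=7.5→r2=1.5) has section circumradius 6.732 here — a regular 24-gon (area = (24/2)·6.732²·sin(360°/24) = 140.76 mm²); Merging all regions: the regions partially overlap — summed areas 1202.81 mm² minus the doubly-counted overlap 31.69 mm² gives 1171.12 mm² — area = 1171.12 mm². So its area = 1171.12 mm². Layer 26 is larger (1171.12 vs 30.07 mm²).

layer 26 (z = 6.24 mm)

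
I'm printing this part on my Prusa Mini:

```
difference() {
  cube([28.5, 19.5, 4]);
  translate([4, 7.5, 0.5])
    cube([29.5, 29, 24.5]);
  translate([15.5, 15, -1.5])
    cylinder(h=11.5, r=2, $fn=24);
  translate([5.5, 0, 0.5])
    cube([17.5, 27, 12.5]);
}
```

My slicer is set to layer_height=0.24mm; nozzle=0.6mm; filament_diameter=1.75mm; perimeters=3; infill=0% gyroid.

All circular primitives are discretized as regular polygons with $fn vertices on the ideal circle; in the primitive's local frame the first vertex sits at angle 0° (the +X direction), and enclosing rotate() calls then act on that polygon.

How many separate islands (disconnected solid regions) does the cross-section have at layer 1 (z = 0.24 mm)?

At z = 0.24 mm: the cube (footprint 28.5×19.5) is included at this height; the cube at (4, 7.5) does not reach this height (z outside [0.5, 25]); the r=2 cylinder at (15.5, 15) contributes a regular 24-gon of circumradius 2; the cube at (5.5, 0) is not intersected at this z (z outside [0.5, 13]); After the difference (first − rest): starting from the 28.5×19.5 cube, the r=2 cylinder at (15.5, 15) lies wholly inside it (removes its full 12.42 mm² and its 12.53 mm outline becomes a hole wall) — 1 connected region with 1 hole. Overall, the cross-section is one region with 1 hole. Island count = 1.

1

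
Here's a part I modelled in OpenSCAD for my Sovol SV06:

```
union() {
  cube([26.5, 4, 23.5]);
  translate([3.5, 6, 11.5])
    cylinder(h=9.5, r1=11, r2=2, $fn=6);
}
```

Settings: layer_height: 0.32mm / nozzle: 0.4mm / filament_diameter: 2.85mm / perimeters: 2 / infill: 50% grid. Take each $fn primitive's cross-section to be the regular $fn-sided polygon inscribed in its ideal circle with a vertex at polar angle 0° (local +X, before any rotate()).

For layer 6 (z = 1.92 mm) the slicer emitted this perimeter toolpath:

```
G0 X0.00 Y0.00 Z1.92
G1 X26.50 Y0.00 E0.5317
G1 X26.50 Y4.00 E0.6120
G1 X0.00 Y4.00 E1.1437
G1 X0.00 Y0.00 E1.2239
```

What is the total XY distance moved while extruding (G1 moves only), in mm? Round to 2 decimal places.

Sum the Euclidean lengths of each G1 segment: total = 61.00 mm.

61.00 mm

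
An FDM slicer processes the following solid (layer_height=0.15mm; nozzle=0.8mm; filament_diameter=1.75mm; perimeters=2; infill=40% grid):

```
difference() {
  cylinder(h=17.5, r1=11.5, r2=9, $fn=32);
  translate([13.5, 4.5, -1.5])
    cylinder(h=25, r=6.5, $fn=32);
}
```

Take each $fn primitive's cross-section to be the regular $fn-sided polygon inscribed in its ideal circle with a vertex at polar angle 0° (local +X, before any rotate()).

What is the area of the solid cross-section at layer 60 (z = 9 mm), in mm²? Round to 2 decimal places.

At z = 9 mm: the cone (r1=11.5→r2=9) has section circumradius 10.214 here — a regular 32-gon (area = (32/2)·10.214²·sin(360°/32) = 325.67 mm²); the r=6.5 cylinder at (13.5, 4.5) contributes a regular 32-gon of circumradius 6.5 (area = (32/2)·6.500²·sin(360°/32) = 131.88 mm²); After the difference (first − rest): starting from the cone (325.67 mm²), the r=6.5 cylinder at (13.5, 4.5) partially overlaps it — only the 13.82 mm² overlap (of its 131.88 mm²) is removed, clipping the outline — area = 311.85 mm². Overall, the cross-section is a single solid region. Net area = 311.85 mm².

311.85 mm²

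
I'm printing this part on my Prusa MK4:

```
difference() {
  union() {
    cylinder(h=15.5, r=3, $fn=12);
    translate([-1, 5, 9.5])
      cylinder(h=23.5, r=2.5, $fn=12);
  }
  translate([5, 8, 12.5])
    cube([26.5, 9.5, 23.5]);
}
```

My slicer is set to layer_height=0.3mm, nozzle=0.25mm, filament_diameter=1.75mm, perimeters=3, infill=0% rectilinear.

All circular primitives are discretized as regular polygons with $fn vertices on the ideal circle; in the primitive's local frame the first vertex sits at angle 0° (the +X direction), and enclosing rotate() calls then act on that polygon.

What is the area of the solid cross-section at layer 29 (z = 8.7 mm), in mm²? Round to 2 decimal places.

At z = 8.7 mm: the r=3 cylinder gives a regular 12-gon of circumradius 3 (constant along its height) (area = (12/2)·3.000²·sin(360°/12) = 27.00 mm²); the cylinder at (-1, 5) is absent (z outside [9.5, 33]); Combining (union): only the r=3 cylinder is present, so the union is just that shape — area = 27.00 mm²; the cube at (5, 8) is not intersected at this z (z outside [12.5, 36]); Taking the first minus the rest: none of the subtracted shapes is present at this height, so the result so far is unchanged — area = 27.00 mm². Overall, the cross-section is a single solid region. Net area = 27.00 mm².

27.00 mm²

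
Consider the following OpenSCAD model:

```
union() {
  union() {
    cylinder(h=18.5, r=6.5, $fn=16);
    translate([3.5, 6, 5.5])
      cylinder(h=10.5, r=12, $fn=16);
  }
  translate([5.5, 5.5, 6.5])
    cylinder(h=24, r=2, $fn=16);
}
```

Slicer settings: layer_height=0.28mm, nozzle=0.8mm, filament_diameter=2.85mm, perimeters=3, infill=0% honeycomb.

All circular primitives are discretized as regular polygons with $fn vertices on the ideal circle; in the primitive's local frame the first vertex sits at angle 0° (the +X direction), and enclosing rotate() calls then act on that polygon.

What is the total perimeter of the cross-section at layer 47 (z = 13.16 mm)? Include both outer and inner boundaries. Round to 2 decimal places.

76.38 mm

At z = 13.16 mm: the r=6.5 cylinder gives a regular 16-gon of circumradius 6.5 (constant along its height) (perimeter = 2·16·6.500·sin(180°/16) = 40.58 mm); the cylinder at (3.5, 6): section is a regular 16-gon, circumradius r=12 (perimeter = 2·16·12.000·sin(180°/16) = 74.91 mm); Taking the union: the regions partially overlap (shared area 117.69 mm²), so the edge portions inside another operand are dropped and the merged outline is re-measured after clipping — boundary = 76.38 mm; the cylinder at (5.5, 5.5): section is a regular 16-gon, circumradius r=2 (perimeter = 2·16·2.000·sin(180°/16) = 12.49 mm); Merging all regions: the r=2 cylinder at (5.5, 5.5) lies entirely inside that combined region, so the union is just that combined region — boundary = 76.38 mm. Overall, the cross-section is a single solid region. Total boundary length (outer) = 76.38 mm.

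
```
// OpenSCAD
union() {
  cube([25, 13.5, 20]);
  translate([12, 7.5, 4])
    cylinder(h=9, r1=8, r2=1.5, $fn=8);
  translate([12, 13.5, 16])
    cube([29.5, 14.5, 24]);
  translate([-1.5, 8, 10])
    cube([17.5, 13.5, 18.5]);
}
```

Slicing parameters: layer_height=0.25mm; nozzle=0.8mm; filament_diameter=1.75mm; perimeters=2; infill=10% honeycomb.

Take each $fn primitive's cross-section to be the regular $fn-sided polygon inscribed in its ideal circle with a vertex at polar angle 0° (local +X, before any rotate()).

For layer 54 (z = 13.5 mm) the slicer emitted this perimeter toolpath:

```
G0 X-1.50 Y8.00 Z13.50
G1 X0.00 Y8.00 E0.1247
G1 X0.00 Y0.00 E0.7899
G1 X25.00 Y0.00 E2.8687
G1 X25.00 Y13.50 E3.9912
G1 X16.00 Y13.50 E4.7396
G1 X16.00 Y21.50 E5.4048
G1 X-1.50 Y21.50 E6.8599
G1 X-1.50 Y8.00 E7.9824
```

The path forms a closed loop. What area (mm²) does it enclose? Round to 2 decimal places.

Apply the shoelace formula to the sequence of (X, Y) vertices; enclosed area = 485.75 mm².

485.75 mm²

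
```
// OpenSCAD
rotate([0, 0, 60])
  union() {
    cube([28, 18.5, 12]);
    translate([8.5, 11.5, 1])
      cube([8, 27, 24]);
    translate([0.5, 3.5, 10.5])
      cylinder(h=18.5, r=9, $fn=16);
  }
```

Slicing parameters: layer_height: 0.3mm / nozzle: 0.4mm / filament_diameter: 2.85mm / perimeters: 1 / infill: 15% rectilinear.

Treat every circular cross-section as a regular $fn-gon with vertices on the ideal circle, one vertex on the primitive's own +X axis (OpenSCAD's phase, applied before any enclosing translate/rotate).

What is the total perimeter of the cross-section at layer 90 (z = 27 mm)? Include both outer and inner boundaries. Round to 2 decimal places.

56.19 mm

At z = 27 mm: the cube is absent (z outside [0, 12]); the cube at (8.5, 11.5) is absent (z outside [1, 25]); the r=9 cylinder at (0.5, 3.5) contributes a regular 16-gon of circumradius 9 (perimeter = 2·16·9.000·sin(180°/16) = 56.19 mm); Combining (union): only the r=9 cylinder at (0.5, 3.5) is present, so the union is just that shape — boundary = 56.19 mm; (whole slice rotated 60° about Z — lengths, areas and connectivity unchanged). Overall, the cross-section is a single solid region. Total boundary length (outer) = 56.19 mm.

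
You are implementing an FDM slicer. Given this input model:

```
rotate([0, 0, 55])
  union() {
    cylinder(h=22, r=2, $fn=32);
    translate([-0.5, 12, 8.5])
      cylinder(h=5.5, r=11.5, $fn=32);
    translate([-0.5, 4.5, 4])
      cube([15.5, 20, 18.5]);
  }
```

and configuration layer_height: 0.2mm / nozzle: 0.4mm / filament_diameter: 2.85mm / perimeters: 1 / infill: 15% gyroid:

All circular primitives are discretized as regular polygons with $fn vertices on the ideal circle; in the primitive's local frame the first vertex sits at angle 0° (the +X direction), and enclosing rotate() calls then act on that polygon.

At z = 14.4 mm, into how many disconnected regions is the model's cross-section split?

At z = 14.4 mm: the cylinder: section is a regular 32-gon, circumradius r=2; the cylinder at (-0.5, 12) is not intersected at this z (z outside [8.5, 14]); the 15.5×20 cube at (-0.5, 4.5) contributes its full rectangle; Combining (union): the 2 present regions are separate (no shared area or edge), so areas and boundary lengths simply add and each stays a separate island — 2 connected regions; (rotated 55° about Z; rotation is an isometry so areas/perimeters/island counts are preserved). The result has 2 disconnected regions.

2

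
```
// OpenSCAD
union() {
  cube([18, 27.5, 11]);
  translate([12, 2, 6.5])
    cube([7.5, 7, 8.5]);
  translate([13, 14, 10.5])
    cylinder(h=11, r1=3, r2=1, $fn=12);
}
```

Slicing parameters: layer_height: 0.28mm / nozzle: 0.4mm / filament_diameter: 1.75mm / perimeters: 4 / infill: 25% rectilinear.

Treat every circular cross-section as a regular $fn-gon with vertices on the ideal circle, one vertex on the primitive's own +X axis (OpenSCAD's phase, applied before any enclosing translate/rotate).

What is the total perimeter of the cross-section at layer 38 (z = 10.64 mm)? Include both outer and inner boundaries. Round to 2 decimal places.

94.00 mm

At z = 10.64 mm: the cube is present — its section is the full 18×27.5 rectangle (perimeter 91.00 mm); the cube at (12, 2) is present — its section is the full 7.5×7 rectangle (perimeter 29.00 mm); the cone at (13, 14) contributes a regular 12-gon of circumradius 2.975 (interpolated between r1=3 and r2=1 at t=0.013) (perimeter = 2·12·2.975·sin(180°/12) = 18.48 mm); Merging all regions: the regions partially overlap (shared area 68.54 mm²), so the edge portions inside another operand are dropped and the merged outline is re-measured after clipping — boundary = 94.00 mm. Overall, the cross-section is a single solid region. Total boundary length (outer) = 94.00 mm.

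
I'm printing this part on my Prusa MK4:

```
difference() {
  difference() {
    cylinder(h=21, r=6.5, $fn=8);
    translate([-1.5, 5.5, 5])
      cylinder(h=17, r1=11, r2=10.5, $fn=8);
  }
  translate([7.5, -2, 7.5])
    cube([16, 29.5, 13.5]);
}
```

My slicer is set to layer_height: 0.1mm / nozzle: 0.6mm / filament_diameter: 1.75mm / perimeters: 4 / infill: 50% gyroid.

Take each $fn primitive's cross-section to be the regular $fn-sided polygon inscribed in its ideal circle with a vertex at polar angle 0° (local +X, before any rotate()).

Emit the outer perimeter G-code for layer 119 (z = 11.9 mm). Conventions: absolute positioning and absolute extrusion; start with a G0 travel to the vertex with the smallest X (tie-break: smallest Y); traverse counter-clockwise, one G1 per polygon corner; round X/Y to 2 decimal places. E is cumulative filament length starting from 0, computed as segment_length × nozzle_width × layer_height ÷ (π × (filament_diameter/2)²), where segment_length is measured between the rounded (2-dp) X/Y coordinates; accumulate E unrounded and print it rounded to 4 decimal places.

G0 X-4.89 Y-3.89 Z11.90
G1 X-4.60 Y-4.60 E0.0191
G1 X0.00 Y-6.50 E0.1433
G1 X4.60 Y-4.60 E0.2674
G1 X5.51 Y-2.39 E0.3271
G1 X-1.50 Y-5.30 E0.5164
G1 X-4.89 Y-3.89 E0.6080

At z = 11.9 mm: the r=6.5 cylinder contributes a regular 8-gon of circumradius 6.5; the cone at (-1.5, 5.5) contributes a regular 8-gon of circumradius 10.797 (interpolated between r1=11 and r2=10.5 at t=0.406); Subtracting the remaining from the first: starting from the r=6.5 cylinder, the cone at (-1.5, 5.5) partially overlaps it — only the 106.59 mm² overlap (of its 329.73 mm²) is removed, clipping the outline — 1 connected region; the 16×29.5 cube at (7.5, -2) contributes its full rectangle; Subtracting the remaining from the first: starting from the result so far, the 16×29.5 cube at (7.5, -2) misses the remaining region (no effect) — 1 connected region. The outline is a single polygon with 6 vertices. Extrusion per mm of travel: 0.6 × 0.1 / (π × 0.875²) = 0.024945. Accumulating E over each segment gives final E = 0.6080.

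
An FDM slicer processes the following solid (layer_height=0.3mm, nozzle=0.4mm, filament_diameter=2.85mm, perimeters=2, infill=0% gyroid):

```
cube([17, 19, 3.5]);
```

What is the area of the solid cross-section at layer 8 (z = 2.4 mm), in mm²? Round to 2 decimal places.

At z = 2.4 mm: the cube is present — its section is the full 17×19 rectangle (area 323.00 mm²). Overall, the cross-section is a single solid region. Net area = 323.00 mm².

323.00 mm²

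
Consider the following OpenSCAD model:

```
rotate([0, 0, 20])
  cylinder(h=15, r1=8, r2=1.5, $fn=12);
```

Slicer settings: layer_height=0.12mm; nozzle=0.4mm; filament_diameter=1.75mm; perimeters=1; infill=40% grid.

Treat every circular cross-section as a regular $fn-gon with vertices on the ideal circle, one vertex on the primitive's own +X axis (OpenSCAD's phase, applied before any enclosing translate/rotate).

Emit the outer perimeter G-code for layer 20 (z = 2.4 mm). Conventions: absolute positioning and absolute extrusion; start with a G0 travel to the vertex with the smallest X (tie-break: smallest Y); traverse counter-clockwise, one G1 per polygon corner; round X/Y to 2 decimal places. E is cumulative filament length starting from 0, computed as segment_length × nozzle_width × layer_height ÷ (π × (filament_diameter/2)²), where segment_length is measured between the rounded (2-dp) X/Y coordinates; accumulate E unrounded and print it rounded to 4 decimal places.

G0 X-6.85 Y1.21 Z2.40
G1 X-6.54 Y-2.38 E0.0719
G1 X-4.47 Y-5.33 E0.1438
G1 X-1.21 Y-6.85 E0.2156
G1 X2.38 Y-6.54 E0.2875
G1 X5.33 Y-4.47 E0.3594
G1 X6.85 Y-1.21 E0.4312
G1 X6.54 Y2.38 E0.5031
G1 X4.47 Y5.33 E0.5750
G1 X1.21 Y6.85 E0.6468
G1 X-2.38 Y6.54 E0.7187
G1 X-5.33 Y4.47 E0.7906
G1 X-6.85 Y1.21 E0.8624

At z = 2.4 mm: the cone contributes a regular 12-gon of circumradius 6.960 (interpolated between r1=8 and r2=1.5 at t=0.160); (whole slice rotated 20° about Z — lengths, areas and connectivity unchanged). The outline is a single polygon with 12 vertices. Extrusion per mm of travel: 0.4 × 0.12 / (π × 0.875²) = 0.019956. Accumulating E over each segment gives final E = 0.8624.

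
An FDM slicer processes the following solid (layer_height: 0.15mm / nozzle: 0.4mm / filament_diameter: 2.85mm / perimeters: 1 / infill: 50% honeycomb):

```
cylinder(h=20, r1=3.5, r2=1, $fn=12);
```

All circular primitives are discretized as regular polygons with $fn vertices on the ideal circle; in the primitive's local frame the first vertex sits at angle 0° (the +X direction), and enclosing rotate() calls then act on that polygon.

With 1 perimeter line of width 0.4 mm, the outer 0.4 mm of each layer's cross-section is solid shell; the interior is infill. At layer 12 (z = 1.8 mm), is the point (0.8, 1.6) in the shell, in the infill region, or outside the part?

infill

At z = 1.8 mm: the cone (r1=3.5→r2=1) has section circumradius 3.275 here — a regular 12-gon. Overall, the cross-section is a single solid region. The nearest boundary edge runs (1.64, 2.84)→(0.00, 3.27); distance from the point to it = 1.41 mm. The point is inside the cross-section and 1.41 mm from the nearest boundary — more than the 0.4 mm shell width (1 × 0.4), so it's in the infill interior.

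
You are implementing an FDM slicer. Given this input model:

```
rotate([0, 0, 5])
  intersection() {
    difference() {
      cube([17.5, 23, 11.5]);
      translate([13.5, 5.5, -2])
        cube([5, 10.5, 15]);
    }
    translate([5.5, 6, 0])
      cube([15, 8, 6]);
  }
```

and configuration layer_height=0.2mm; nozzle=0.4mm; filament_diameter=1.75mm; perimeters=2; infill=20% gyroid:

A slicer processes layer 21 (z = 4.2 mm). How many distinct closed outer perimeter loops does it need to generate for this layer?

1

At z = 4.2 mm: the cube (footprint 17.5×23) is included at this height; the cube at (13.5, 5.5) (footprint 5×10.5) is included at this height; Subtracting the remaining from the first: starting from the 17.5×23 cube, the 5×10.5 cube at (13.5, 5.5) partially overlaps it — only the 42.00 mm² overlap (of its 52.50 mm²) is removed, clipping the outline — 1 connected region; the cube at (5.5, 6) is present — its section is the full 15×8 rectangle; After intersecting: the 15×8 cube at (5.5, 6) partially overlaps that combined region; clipping to the common part keeps 64.00 mm² — 1 connected region; (whole slice rotated 5° about Z — lengths, areas and connectivity unchanged). The result has 1 disconnected region.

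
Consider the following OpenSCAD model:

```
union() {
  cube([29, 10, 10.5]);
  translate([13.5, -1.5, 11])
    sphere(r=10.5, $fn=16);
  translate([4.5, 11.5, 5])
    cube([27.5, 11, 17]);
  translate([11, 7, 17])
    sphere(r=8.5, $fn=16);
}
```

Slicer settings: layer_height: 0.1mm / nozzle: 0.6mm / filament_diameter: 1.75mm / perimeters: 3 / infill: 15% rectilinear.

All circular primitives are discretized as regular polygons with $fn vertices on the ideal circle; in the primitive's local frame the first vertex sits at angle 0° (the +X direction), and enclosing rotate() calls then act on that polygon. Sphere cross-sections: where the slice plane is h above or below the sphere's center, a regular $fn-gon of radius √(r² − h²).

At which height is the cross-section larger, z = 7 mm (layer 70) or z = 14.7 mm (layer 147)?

Layer 70 (z = 7): the cube (footprint 29×10) is included at this height (area 290.00 mm²); the r=10.5 sphere at (13.5, -1.5) contributes a regular 16-gon of circumradius √(10.5²−4²) = 9.708 (area = (16/2)·9.708²·sin(360°/16) = 288.54 mm²); the 27.5×11 cube at (4.5, 11.5) contributes its full rectangle (area 302.50 mm²); the sphere at (11, 7) is absent (|z−center|=10.000 > r=8.5); Taking the union: the regions partially overlap — summed areas 881.04 mm² minus the doubly-counted overlap 115.59 mm² gives 765.45 mm² — area = 765.45 mm². So its area = 765.45 mm². Layer 147 (z = 14.7): the cube is absent (z outside [0, 10.5]); the r=10.5 sphere at (13.5, -1.5) contributes a regular 16-gon of circumradius √(10.5²−3.7²) = 9.826 (area = (16/2)·9.826²·sin(360°/16) = 295.62 mm²); the 27.5×11 cube at (4.5, 11.5) contributes its full rectangle (area 302.50 mm²); the r=8.5 sphere at (11, 7) contributes a regular 16-gon of circumradius √(8.5²−2.3²) = 8.183 (area = (16/2)·8.183²·sin(360°/16) = 205.00 mm²); Merging all regions: the regions partially overlap — summed areas 803.11 mm² minus the doubly-counted overlap 130.31 mm² gives 672.80 mm² — area = 672.80 mm². So its area = 672.80 mm². Layer 70 is larger (765.45 vs 672.80 mm²).

layer 70 (z = 7 mm)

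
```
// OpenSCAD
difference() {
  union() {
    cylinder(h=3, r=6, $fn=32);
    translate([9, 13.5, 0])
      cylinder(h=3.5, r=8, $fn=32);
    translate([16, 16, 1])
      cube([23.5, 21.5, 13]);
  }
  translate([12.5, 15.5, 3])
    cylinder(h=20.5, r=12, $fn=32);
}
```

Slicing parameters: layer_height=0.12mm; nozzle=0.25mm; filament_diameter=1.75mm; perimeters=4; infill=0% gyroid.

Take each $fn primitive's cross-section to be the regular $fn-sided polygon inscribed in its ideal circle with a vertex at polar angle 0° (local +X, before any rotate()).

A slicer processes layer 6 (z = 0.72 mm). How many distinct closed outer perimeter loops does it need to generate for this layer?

At z = 0.72 mm: the r=6 cylinder contributes a regular 32-gon of circumradius 6; the cylinder at (9, 13.5): section is a regular 32-gon, circumradius r=8; the cube at (16, 16) does not reach this height (z outside [1, 14]); Combining (union): the 2 present regions are separate (no shared area or edge), so areas and boundary lengths simply add and each stays a separate island — 2 connected regions; the cylinder at (12.5, 15.5) does not reach this height (z outside [3, 23.5]); After the difference (first − rest): none of the subtracted shapes is present at this height, so the result so far is unchanged — 2 connected regions. The result has 2 disconnected regions.

2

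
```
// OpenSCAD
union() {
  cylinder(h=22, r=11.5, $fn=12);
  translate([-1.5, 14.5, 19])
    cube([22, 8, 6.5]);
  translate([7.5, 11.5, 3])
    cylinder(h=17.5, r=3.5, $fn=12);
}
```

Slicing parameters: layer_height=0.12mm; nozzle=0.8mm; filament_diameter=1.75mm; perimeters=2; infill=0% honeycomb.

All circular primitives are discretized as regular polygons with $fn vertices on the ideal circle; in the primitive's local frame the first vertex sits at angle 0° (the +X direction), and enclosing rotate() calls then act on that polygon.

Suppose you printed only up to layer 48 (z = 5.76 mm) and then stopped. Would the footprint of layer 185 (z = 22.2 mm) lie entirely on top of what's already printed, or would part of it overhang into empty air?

part overhangs

Compare the two slices. At z = 5.76: the r=11.5 cylinder contributes a regular 12-gon of circumradius 11.5 (area = (12/2)·11.500²·sin(360°/12) = 396.75 mm²); the cube at (-1.5, 14.5) is not intersected at this z (z outside [19, 25.5]); the r=3.5 cylinder at (7.5, 11.5) gives a regular 12-gon of circumradius 3.5 (constant along its height) (area = (12/2)·3.500²·sin(360°/12) = 36.75 mm²); Merging all regions: the regions partially overlap — summed areas 433.50 mm² minus the doubly-counted overlap 2.86 mm² gives 430.64 mm² — area = 430.64 mm². At z = 22.2: the cylinder is not intersected at this z (z outside [0, 22]); the cube at (-1.5, 14.5) (footprint 22×8) is included at this height (area 176.00 mm²); the cylinder at (7.5, 11.5) is not intersected at this z (z outside [3, 20.5]); Taking the union: only the 22×8 cube at (-1.5, 14.5) is present, so the union is just that shape — area = 176.00 mm². Checking containment: at z = 22.2 the cross-section extends beyond the z = 5.76 cross-section by about 175.07 mm².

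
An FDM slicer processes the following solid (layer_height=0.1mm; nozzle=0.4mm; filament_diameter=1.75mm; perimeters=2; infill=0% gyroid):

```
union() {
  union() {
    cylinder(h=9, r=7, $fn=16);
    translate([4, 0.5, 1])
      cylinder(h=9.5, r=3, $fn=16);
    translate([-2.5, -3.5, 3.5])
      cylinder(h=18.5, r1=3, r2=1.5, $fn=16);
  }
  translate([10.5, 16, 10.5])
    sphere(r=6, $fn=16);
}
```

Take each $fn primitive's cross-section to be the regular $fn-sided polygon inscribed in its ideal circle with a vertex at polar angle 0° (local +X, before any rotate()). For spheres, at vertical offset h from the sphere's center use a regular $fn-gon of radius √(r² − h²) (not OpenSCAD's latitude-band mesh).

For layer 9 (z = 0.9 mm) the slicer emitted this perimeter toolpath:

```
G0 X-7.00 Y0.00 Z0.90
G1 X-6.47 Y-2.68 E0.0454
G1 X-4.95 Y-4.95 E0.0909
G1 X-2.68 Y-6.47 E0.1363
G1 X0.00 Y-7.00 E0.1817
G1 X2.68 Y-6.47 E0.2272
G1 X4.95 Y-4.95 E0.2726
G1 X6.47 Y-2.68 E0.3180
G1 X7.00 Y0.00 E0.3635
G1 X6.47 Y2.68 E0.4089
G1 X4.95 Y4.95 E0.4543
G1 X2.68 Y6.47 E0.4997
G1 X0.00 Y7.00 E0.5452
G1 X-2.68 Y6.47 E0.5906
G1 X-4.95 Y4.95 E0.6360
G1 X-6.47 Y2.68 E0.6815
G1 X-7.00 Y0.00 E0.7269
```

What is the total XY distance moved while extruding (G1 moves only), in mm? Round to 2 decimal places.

43.71 mm

Sum the Euclidean lengths of each G1 segment: total = 43.71 mm.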